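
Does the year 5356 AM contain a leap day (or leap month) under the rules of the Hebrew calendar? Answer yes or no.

Hebrew year 5356 is year 17 of its 19-year Metonic cycle; leap years are at positions 3, 6, 8, 11, 14, 17, 19, so it is a leap year (13 months).

yes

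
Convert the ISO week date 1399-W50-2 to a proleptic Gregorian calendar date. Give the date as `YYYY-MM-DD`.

1399-12-10

ISO week 1 of 1399 is the week containing the first Thursday of 1399.
Week 50, day 2 (Tuesday) lands on 1399-12-10.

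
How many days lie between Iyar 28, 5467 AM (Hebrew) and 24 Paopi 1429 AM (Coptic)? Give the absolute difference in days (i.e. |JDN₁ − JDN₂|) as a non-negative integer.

First date → JDN 2344678; second date → JDN 2346660.
The interval is |2344678 − 2346660| = 1982 days.

1982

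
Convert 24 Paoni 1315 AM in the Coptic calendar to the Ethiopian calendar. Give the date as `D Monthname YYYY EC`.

24 Sene 1591 EC

Both dates share Julian Day Number 2305261; in the Ethiopian calendar that is 24 Sene 1591 EC.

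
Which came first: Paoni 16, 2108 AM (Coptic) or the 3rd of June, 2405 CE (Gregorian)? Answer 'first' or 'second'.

first

First date → JDN 2594897; second date → JDN 2599622.
JDN 2594897 < JDN 2599622, so the first date is earlier.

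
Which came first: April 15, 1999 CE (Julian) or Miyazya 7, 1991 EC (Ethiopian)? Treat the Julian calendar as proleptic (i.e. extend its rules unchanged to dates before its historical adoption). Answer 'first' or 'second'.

The two dates have Julian Day Numbers 2451297 and 2451284 respectively.
Since 2451284 < 2451297, the second date comes first.

second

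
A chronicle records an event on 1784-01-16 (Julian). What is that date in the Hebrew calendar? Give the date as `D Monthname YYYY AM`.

Both dates share Julian Day Number 2372679; in the Hebrew calendar that is 4 Shevat 5544 AM.

4 Shevat 5544 AM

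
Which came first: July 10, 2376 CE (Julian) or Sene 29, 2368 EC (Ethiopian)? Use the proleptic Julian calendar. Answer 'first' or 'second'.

Converting both to JDN: 2589083 vs 2589066; the smaller is the second.

second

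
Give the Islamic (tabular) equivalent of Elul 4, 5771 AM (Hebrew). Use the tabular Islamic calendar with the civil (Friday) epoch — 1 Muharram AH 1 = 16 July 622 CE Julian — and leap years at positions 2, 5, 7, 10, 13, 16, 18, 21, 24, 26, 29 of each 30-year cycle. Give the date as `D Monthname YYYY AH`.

Julian Day Number of the source date = 2455808.
Converting JDN 2455808 to the tabular Islamic calendar gives 4 Shawwal 1432 AH.

4 Shawwal 1432 AH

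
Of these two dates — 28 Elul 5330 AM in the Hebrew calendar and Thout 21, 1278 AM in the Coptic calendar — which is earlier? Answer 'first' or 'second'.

second

The two dates have Julian Day Numbers 2294741 and 2291474 respectively.
Since 2291474 < 2294741, the second date comes first.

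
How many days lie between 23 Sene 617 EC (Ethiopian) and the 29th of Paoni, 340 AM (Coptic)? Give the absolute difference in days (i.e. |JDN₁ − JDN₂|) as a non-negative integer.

JDN of the first date = 1949507.
JDN of the second date = 1949148.
|1949148 − 1949507| = 359.

359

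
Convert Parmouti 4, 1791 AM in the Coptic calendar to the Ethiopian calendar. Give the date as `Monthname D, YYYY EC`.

The source date corresponds to 12 April 2075 in the Gregorian calendar (JDN 2479040).
That day falls on 4 Miyazya 2067 EC in the Ethiopian calendar.

Miyazya 4, 2067 EC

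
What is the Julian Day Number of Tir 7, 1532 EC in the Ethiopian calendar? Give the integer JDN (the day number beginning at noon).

In the proleptic Gregorian calendar the same day is 13 January 1540.
JDN 2451545 is 1 January 2000 CE (Gregorian); the target day is −168000 days from there, so JDN = 2283545.

2283545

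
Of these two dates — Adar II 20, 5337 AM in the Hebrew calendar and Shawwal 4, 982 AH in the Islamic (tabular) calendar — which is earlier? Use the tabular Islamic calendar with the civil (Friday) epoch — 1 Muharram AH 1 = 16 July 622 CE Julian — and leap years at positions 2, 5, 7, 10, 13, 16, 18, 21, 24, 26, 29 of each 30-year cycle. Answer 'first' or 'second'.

second

The two dates have Julian Day Numbers 2297125 and 2296343 respectively.
Since 2296343 < 2297125, the second date comes first.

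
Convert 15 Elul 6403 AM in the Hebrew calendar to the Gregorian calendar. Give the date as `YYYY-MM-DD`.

2643-09-20

Both dates share Julian Day Number 2686658; in the Gregorian calendar that is 20 September 2643 CE.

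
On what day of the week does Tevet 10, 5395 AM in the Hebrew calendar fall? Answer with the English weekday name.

This is JDN 2318231 (31 December 1634 Gregorian).
JDN 2318231 mod 7 = 6, and JDN 0 was a Monday, so this is a Sunday.

Sunday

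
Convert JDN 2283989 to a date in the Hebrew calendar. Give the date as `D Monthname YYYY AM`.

23 Adar II 5301 AM

The proleptic Gregorian equivalent of JDN 2283989 is 1 April 1541.
In the Hebrew calendar that day is 23 Adar II 5301 AM.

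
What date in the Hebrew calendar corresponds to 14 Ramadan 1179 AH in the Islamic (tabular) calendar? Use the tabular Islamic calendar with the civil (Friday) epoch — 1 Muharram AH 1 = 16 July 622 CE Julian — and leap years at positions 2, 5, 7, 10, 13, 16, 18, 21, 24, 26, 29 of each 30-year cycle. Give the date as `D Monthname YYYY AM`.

15 Adar 5526 AM

Both dates share Julian Day Number 2366133; in the Hebrew calendar that is 15 Adar 5526 AM.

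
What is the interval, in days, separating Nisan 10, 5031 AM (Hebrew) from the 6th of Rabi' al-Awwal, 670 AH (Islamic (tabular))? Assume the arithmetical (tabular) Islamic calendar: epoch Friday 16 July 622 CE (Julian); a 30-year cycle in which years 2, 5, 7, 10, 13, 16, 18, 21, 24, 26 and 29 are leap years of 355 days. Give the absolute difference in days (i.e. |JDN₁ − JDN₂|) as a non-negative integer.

203

JDN of the first date = 2185372.
JDN of the second date = 2185575.
|2185575 − 2185372| = 203.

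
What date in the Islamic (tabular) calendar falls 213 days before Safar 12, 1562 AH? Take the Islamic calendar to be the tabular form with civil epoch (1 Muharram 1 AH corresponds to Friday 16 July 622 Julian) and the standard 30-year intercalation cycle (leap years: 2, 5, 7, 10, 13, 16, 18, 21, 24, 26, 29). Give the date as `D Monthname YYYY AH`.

6 Rajab 1561 AH

Counting 213 days back from JDN 2501647 reaches JDN 2501434, which is 6 Rajab 1561 AH.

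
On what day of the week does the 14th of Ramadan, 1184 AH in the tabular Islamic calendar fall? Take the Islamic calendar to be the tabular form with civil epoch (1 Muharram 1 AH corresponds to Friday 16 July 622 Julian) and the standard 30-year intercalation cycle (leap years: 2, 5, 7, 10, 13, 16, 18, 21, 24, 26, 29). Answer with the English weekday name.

This is JDN 2367905 (1 January 1771 Gregorian).
JDN 2367905 mod 7 = 1, and JDN 0 was a Monday, so this is a Tuesday.

Tuesday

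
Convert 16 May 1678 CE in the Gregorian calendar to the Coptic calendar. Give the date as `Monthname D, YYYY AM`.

Julian Day Number of the source date = 2334073.
Converting JDN 2334073 to the Coptic calendar gives 11 Pashons 1394 AM.

Pashons 11, 1394 AM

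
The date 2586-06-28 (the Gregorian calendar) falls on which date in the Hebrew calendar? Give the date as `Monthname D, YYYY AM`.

Sivan 20, 6346 AM

Both dates share Julian Day Number 2665756; in the Hebrew calendar that is 20 Sivan 6346 AM.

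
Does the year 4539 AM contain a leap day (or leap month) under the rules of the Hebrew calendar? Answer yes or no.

yes

Hebrew year 4539 is year 17 of its 19-year Metonic cycle; leap years are at positions 3, 6, 8, 11, 14, 17, 19, so it is a leap year (13 months).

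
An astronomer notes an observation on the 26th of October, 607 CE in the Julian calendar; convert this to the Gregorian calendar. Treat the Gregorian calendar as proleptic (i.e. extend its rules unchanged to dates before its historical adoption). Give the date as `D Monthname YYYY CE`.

At this point the Julian calendar is 3 days behind the Gregorian.
26 October 607 Julian + 3 days → 29 October 607 Gregorian.

29 October 607 CE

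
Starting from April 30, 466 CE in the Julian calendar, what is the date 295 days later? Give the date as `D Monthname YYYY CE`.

19 February 467 CE

Counting 295 days forward from JDN 1891384 reaches JDN 1891679, which is 19 February 467 CE.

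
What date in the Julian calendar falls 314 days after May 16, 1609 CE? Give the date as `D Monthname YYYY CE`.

26 March 1610 CE

JDN of May 16, 1609 CE = 2308881.
2308881 + 314 = 2309195.
JDN 2309195 in the Julian calendar is 26 March 1610 CE.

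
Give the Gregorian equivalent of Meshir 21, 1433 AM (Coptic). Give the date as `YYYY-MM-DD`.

1717-02-26

Both dates share Julian Day Number 2348238; in the Gregorian calendar that is 26 February 1717 CE.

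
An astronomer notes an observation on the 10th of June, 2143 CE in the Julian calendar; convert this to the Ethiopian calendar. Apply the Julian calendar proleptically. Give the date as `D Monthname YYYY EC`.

Julian Day Number of the source date = 2503949.
Converting JDN 2503949 to the Ethiopian calendar gives 16 Sene 2135 EC.

16 Sene 2135 EC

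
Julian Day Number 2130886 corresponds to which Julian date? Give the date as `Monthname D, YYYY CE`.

The proleptic Gregorian equivalent of JDN 2130886 is 25 January 1122.
In the Julian calendar that day is January 18, 1122 CE.

January 18, 1122 CE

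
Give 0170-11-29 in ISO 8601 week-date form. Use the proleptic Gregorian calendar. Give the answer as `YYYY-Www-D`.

The weekday is Thursday (ISO weekday 4).
That Thursday belongs to ISO week 48 of ISO year 170.

0170-W48-4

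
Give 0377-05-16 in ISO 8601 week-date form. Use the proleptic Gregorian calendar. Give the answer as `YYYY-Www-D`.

0377-W20-1

The weekday is Monday (ISO weekday 1).
That Monday belongs to ISO week 20 of ISO year 377.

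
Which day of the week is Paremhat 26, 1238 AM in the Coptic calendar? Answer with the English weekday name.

In the proleptic Gregorian calendar this is 1 April 1522 (JDN 2277049).
2277049 ≡ 5 (mod 7); counting from Monday = 0 gives Saturday.

Saturday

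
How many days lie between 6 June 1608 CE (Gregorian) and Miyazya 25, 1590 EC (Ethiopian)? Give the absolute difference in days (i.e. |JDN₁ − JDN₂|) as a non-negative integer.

3690

JDN of the first date = 2308527.
JDN of the second date = 2304837.
|2304837 − 2308527| = 3690.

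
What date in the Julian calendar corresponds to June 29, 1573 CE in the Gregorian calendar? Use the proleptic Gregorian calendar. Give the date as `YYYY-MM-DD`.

The Julian–Gregorian offset here is 10 days (Julian trailing).
29 June 1573 Gregorian − 10 days → 19 June 1573 Julian.

1573-06-19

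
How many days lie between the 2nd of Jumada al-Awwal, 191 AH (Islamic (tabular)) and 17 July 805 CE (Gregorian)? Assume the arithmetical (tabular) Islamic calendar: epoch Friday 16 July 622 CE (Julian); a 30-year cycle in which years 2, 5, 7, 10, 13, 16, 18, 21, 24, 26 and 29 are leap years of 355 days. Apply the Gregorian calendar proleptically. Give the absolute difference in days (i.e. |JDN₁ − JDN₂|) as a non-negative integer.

611

First date → JDN 2015889; second date → JDN 2015278.
The interval is |2015889 − 2015278| = 611 days.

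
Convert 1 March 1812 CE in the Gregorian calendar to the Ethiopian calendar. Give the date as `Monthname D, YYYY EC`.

Yekatit 23, 1804 EC

Both dates share Julian Day Number 2382939; in the Ethiopian calendar that is 23 Yekatit 1804 EC.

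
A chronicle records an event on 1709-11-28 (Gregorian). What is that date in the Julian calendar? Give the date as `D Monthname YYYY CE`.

For dates in this range the Gregorian date is 11 days ahead of the Julian.
28 November 1709 Gregorian − 11 days → 17 November 1709 Julian.

17 November 1709 CE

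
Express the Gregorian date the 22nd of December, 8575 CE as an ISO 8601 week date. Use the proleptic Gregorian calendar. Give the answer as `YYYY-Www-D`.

8575-W51-5

The weekday is Friday (ISO weekday 5).
That Friday belongs to ISO week 51 of ISO year 8575.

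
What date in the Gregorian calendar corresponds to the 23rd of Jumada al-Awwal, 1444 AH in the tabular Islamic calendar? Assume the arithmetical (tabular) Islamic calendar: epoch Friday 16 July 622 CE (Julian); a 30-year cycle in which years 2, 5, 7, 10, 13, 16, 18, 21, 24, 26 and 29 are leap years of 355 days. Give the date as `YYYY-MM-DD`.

2022-12-17

Julian Day Number of the source date = 2459931.
Converting JDN 2459931 to the Gregorian calendar gives 17 December 2022 CE.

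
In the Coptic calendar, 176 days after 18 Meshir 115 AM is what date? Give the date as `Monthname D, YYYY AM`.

Counting 176 days forward from JDN 1866835 reaches JDN 1867011, which is Mesori 14, 115 AM.

Mesori 14, 115 AM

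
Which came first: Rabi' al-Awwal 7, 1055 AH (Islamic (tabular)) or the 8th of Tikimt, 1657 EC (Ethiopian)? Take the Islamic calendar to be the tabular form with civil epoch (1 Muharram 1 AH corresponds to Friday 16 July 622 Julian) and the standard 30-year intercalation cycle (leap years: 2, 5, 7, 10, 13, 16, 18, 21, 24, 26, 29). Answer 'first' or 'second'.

first

The two dates have Julian Day Numbers 2322007 and 2329112 respectively.
Since 2322007 < 2329112, the first date comes first.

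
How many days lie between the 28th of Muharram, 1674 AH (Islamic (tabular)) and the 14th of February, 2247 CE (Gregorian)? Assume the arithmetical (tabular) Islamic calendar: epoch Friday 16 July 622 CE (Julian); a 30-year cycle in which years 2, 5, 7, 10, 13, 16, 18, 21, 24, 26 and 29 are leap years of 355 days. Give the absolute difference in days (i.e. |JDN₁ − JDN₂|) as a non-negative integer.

482

First date → JDN 2541322; second date → JDN 2541804.
The interval is |2541322 − 2541804| = 482 days.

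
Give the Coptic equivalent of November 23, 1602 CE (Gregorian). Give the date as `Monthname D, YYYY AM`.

Julian Day Number of the source date = 2306505.
Converting JDN 2306505 to the Coptic calendar gives 17 Hathor 1319 AM.

Hathor 17, 1319 AM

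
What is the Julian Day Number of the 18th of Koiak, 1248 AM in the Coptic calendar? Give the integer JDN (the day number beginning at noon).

2280604

Equivalently 25 December 1531 (proleptic Gregorian).
JDN 2400001 is 17 November 1858 CE (Gregorian), MJD 0; the target day is −119397 days from there, so JDN = 2280604.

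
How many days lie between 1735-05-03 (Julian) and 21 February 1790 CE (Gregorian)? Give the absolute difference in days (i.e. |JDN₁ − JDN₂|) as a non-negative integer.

JDN of the first date = 2354889.
JDN of the second date = 2374896.
|2374896 − 2354889| = 20007.

20007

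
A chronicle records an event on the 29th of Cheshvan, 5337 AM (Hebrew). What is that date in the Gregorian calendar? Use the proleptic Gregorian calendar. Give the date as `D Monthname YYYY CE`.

Both dates share Julian Day Number 2296987; in the Gregorian calendar that is 1 November 1576 CE.

1 November 1576 CE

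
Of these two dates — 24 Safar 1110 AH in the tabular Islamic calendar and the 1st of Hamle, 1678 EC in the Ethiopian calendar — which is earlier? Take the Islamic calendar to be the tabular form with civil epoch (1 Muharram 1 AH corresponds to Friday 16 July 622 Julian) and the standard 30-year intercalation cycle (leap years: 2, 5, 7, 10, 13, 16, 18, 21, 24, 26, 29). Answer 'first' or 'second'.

second

The two dates have Julian Day Numbers 2341486 and 2337045 respectively.
Since 2337045 < 2341486, the second date comes first.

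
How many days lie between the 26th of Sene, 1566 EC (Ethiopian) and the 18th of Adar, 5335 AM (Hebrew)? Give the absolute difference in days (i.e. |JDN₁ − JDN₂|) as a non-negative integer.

253

First date → JDN 2296132; second date → JDN 2296385.
The interval is |2296132 − 2296385| = 253 days.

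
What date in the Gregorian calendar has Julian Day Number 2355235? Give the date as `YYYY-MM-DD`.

1736-04-24

Counting from JDN 2299161 = 15 Oct 1582 gives an offset of 56074 days.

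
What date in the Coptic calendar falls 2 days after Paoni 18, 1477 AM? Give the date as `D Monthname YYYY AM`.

The starting date is JDN 2364426; 2364426 + 2 = 2364428.
JDN 2364428 corresponds to 20 Paoni 1477 AM.

20 Paoni 1477 AM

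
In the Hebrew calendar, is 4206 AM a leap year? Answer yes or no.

Hebrew year 4206 is year 7 of its 19-year Metonic cycle; leap years are at positions 3, 6, 8, 11, 14, 17, 19, so it is a common year (12 months).

no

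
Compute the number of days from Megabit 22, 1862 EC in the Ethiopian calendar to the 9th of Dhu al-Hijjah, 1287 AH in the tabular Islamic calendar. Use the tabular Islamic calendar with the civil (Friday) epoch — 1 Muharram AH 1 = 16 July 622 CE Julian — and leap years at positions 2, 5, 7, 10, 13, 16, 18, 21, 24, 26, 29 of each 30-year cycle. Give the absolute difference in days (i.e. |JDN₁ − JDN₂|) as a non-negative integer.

337

First date → JDN 2404152; second date → JDN 2404489.
The interval is |2404152 − 2404489| = 337 days.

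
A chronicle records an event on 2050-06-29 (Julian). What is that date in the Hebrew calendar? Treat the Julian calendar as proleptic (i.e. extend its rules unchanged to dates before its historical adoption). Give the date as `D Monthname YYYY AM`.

Both dates share Julian Day Number 2470000; in the Hebrew calendar that is 22 Tammuz 5810 AM.

22 Tammuz 5810 AM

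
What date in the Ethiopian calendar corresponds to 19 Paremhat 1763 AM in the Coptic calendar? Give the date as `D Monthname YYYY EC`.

19 Megabit 2039 EC

The source date corresponds to 28 March 2047 in the Gregorian calendar (JDN 2468798).
That day falls on 19 Megabit 2039 EC in the Ethiopian calendar.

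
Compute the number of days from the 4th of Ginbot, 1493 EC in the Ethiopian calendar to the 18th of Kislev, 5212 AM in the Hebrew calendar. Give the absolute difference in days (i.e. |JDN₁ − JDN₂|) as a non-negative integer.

18066

First date → JDN 2269417; second date → JDN 2251351.
The interval is |2269417 − 2251351| = 18066 days.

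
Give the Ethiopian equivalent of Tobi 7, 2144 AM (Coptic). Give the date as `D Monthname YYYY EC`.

Both dates share Julian Day Number 2607887; in the Ethiopian calendar that is 7 Tir 2420 EC.

7 Tir 2420 EC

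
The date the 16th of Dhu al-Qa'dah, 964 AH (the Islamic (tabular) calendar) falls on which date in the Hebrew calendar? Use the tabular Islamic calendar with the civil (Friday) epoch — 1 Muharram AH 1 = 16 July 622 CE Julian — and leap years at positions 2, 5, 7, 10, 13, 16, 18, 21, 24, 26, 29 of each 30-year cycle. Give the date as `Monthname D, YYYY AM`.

Tishrei 16, 5318 AM

Julian Day Number of the source date = 2290005.
Converting JDN 2290005 to the Hebrew calendar gives 16 Tishrei 5318 AM.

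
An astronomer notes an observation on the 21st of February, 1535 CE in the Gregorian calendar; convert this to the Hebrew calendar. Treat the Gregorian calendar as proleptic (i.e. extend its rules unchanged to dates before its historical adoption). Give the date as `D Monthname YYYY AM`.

7 Adar 5295 AM

Julian Day Number of the source date = 2281758.
Converting JDN 2281758 to the Hebrew calendar gives 7 Adar 5295 AM.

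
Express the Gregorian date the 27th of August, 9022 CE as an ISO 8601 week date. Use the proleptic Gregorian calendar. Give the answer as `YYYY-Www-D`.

The weekday is Tuesday (ISO weekday 2).
That Tuesday belongs to ISO week 35 of ISO year 9022.

9022-W35-2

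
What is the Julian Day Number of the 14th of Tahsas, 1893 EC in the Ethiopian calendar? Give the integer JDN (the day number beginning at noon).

2415377

In the Gregorian calendar the same day is 23 December 1900.
JDN 2451545 is 1 January 2000 CE (Gregorian); the target day is −36168 days from there, so JDN = 2415377.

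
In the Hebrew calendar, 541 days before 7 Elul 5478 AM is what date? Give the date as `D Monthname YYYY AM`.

28 Adar 5477 AM

The starting date is JDN 2348792; 2348792 − 541 = 2348251.
JDN 2348251 corresponds to 28 Adar 5477 AM.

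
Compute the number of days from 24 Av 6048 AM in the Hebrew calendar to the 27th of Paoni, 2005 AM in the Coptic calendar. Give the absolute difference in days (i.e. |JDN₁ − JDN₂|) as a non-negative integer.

First date → JDN 2556969; second date → JDN 2557287.
The interval is |2556969 − 2557287| = 318 days.

318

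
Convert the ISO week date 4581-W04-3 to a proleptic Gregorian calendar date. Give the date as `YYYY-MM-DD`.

ISO week 1 of 4581 is the week containing the first Thursday of 4581.
Week 4, day 3 (Wednesday) lands on 4581-01-24.

4581-01-24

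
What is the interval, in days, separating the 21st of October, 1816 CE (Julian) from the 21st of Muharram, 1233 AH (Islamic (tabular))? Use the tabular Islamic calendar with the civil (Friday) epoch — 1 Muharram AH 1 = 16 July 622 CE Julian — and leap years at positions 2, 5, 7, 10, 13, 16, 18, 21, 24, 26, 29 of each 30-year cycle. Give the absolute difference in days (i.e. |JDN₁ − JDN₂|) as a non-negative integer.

JDN of the first date = 2384646.
JDN of the second date = 2385040.
|2385040 − 2384646| = 394.

394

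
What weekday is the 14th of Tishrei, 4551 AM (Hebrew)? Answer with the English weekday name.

Equivalently 1 October 790 Gregorian, JDN 2009875.
2009875 ≡ 0 (mod 7); counting from Monday = 0 gives Monday.

Monday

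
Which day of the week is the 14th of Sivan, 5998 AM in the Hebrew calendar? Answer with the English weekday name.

Monday

This is JDN 2538620 (28 May 2238 Gregorian).
2538620 ≡ 0 (mod 7); counting from Monday = 0 gives Monday.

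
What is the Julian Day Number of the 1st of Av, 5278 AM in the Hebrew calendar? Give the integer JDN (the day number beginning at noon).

2275697

Equivalently 19 July 1518 (proleptic Gregorian).
JDN 2451545 is 1 January 2000 CE (Gregorian); the target day is −175848 days from there, so JDN = 2275697.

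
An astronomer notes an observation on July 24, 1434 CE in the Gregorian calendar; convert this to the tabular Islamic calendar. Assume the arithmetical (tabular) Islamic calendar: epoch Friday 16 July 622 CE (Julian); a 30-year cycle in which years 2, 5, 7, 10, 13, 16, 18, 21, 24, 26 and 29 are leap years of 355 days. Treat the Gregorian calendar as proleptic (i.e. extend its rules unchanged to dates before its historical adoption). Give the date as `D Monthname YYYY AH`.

7 Dhu al-Hijjah 837 AH

Both dates share Julian Day Number 2245022; in the tabular Islamic calendar that is 7 Dhu al-Hijjah 837 AH.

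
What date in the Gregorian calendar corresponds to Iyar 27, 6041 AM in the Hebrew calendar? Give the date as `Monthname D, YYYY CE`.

Both dates share Julian Day Number 2554315; in the Gregorian calendar that is 17 May 2281 CE.

May 17, 2281 CE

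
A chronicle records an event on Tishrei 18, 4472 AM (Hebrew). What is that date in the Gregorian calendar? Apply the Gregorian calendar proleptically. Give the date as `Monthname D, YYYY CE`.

October 8, 711 CE

Julian Day Number of the source date = 1981027.
Converting JDN 1981027 to the Gregorian calendar gives 8 October 711 CE.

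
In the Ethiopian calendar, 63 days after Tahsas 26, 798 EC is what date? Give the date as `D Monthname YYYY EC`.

The starting date is JDN 2015440; 2015440 + 63 = 2015503.
JDN 2015503 corresponds to 29 Yekatit 798 EC.

29 Yekatit 798 EC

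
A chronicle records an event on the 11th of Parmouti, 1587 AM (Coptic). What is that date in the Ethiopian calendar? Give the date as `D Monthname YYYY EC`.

Julian Day Number of the source date = 2404536.
Converting JDN 2404536 to the Ethiopian calendar gives 11 Miyazya 1863 EC.

11 Miyazya 1863 EC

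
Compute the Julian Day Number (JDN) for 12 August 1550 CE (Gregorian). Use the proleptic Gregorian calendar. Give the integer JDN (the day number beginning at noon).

JDN 2451545 is 1 January 2000 CE (Gregorian); the target day is −164136 days from there, so JDN = 2287409.

2287409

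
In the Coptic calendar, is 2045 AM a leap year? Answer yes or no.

no

2045 mod 4 = 1; in the Coptic calendar a year is leap when year mod 4 = 3, so it is a common year.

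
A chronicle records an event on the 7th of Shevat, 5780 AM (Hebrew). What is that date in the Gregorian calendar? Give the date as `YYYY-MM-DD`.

Both dates share Julian Day Number 2458882; in the Gregorian calendar that is 2 February 2020 CE.

2020-02-02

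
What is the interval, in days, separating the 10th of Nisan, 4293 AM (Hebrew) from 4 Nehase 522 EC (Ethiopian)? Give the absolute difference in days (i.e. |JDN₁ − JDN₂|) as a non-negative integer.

First date → JDN 1915816; second date → JDN 1914849.
The interval is |1915816 − 1914849| = 967 days.

967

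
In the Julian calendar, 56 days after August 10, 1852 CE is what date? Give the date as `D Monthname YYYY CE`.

JDN of August 10, 1852 CE = 2397723.
2397723 + 56 = 2397779.
JDN 2397779 in the Julian calendar is 5 October 1852 CE.

5 October 1852 CE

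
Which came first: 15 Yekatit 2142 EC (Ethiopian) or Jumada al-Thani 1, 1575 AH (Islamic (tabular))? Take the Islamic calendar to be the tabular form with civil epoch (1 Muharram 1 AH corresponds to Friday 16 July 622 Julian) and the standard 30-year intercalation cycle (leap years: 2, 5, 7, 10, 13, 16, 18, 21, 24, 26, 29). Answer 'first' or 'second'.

second

Converting both to JDN: 2506385 vs 2506361; the smaller is the second.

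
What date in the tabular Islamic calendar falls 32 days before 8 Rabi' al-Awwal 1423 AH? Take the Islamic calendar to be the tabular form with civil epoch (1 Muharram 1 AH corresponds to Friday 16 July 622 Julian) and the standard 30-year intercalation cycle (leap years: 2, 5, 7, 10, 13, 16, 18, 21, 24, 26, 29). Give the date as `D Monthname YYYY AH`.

The starting date is JDN 2452415; 2452415 − 32 = 2452383.
JDN 2452383 corresponds to 5 Safar 1423 AH.

5 Safar 1423 AH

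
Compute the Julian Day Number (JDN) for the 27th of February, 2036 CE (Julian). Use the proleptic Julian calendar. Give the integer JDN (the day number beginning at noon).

2464764

In the Gregorian calendar the same day is 11 March 2036.
JDN 2451545 is 1 January 2000 CE (Gregorian); the target day is +13219 days from there, so JDN = 2464764.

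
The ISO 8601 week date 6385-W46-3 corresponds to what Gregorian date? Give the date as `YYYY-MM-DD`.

ISO week 1 of 6385 is the week containing the first Thursday of 6385.
Week 46, day 3 (Wednesday) lands on 6385-11-13.

6385-11-13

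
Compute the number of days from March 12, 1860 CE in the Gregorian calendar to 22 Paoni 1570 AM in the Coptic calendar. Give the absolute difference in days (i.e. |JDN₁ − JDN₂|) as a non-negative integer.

First date → JDN 2400482; second date → JDN 2398398.
The interval is |2400482 − 2398398| = 2084 days.

2084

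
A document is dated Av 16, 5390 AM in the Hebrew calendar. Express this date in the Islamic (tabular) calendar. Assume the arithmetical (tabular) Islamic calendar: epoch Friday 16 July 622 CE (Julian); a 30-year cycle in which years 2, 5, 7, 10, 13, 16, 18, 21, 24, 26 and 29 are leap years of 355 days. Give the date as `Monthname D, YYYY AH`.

Both dates share Julian Day Number 2316611; in the tabular Islamic calendar that is 14 Dhu al-Hijjah 1039 AH.

Dhu al-Hijjah 14, 1039 AH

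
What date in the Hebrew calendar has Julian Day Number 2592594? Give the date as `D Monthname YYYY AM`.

JDN 2592594 is 7 March 2386 in the Gregorian calendar.
In the Hebrew calendar that day is 5 Adar 6146 AM.

5 Adar 6146 AM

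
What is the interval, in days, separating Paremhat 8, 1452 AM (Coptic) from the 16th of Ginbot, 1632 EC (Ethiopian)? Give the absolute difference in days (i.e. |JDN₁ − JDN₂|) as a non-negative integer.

34996

First date → JDN 2355195; second date → JDN 2320199.
The interval is |2355195 − 2320199| = 34996 days.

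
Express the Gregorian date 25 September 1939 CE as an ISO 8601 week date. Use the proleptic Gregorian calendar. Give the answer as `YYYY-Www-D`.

1939-W39-1

The weekday is Monday (ISO weekday 1).
That Monday belongs to ISO week 39 of ISO year 1939.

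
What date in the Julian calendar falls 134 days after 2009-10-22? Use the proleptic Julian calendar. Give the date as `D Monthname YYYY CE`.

The starting date is JDN 2455140; 2455140 + 134 = 2455274.
JDN 2455274 corresponds to 5 March 2010 CE.

5 March 2010 CE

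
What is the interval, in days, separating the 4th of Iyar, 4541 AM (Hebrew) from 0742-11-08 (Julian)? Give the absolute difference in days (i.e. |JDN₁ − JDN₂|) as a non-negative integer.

First date → JDN 2006441; second date → JDN 1992385.
The interval is |2006441 − 1992385| = 14056 days.

14056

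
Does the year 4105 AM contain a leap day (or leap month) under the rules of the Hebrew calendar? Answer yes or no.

no

Hebrew year 4105 is year 1 of its 19-year Metonic cycle; leap years are at positions 3, 6, 8, 11, 14, 17, 19, so it is a common year (12 months).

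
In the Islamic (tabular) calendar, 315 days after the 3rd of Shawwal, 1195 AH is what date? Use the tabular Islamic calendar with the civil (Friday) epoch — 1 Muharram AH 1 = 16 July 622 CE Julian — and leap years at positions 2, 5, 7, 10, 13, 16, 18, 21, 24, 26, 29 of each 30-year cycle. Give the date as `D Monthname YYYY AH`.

JDN of the 3rd of Shawwal, 1195 AH = 2371822.
2371822 + 315 = 2372137.
JDN 2372137 in the tabular Islamic calendar is 23 Sha'ban 1196 AH.

23 Sha'ban 1196 AH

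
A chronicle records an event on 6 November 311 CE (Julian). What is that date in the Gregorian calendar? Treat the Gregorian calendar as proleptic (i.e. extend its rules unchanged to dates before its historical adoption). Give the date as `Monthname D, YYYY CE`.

November 7, 311 CE

At this point the Julian calendar is 1 day behind the Gregorian.
6 November 311 Julian + 1 day → 7 November 311 Gregorian.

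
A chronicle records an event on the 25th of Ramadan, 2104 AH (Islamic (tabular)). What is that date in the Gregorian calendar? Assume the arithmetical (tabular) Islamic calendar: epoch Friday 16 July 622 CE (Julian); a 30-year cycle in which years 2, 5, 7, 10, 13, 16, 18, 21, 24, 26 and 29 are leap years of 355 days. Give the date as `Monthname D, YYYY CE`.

August 21, 2663 CE

Julian Day Number of the source date = 2693933.
Converting JDN 2693933 to the Gregorian calendar gives 21 August 2663 CE.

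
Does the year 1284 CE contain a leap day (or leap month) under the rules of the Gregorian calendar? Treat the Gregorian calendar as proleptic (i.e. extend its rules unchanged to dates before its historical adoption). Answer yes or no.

1284 is divisible by 4 and not by 100, so it is a leap year.

yes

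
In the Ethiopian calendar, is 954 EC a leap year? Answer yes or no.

no

954 mod 4 = 2; in the Ethiopian calendar a year is leap when year mod 4 = 3, so it is a common year.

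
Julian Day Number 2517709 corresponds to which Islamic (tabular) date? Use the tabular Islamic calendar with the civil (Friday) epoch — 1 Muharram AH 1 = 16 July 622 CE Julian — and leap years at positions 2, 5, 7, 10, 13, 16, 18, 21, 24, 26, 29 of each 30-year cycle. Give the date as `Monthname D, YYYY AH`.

Jumada al-Thani 9, 1607 AH

The Gregorian equivalent of JDN 2517709 is 24 February 2181.
In the tabular Islamic calendar that day is Jumada al-Thani 9, 1607 AH.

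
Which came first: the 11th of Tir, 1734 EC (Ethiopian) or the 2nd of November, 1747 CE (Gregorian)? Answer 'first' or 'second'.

first

The two dates have Julian Day Numbers 2357329 and 2359444 respectively.
Since 2357329 < 2359444, the first date comes first.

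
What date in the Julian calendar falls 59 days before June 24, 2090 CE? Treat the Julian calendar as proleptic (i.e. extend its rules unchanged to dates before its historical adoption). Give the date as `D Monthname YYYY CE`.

26 April 2090 CE

Counting 59 days back from JDN 2484605 reaches JDN 2484546, which is 26 April 2090 CE.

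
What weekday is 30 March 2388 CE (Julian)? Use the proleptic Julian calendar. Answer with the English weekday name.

Friday

In the Gregorian calendar this is 15 April 2388 (JDN 2593364).
2593364 ≡ 4 (mod 7); counting from Monday = 0 gives Friday.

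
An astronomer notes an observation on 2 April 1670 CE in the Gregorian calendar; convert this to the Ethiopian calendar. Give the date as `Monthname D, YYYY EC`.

Megabit 27, 1662 EC

Julian Day Number of the source date = 2331107.
Converting JDN 2331107 to the Ethiopian calendar gives 27 Megabit 1662 EC.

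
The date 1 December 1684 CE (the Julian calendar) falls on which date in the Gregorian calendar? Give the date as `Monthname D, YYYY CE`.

December 11, 1684 CE

For dates in this range the Gregorian date is 10 days ahead of the Julian.
1 December 1684 Julian + 10 days → 11 December 1684 Gregorian.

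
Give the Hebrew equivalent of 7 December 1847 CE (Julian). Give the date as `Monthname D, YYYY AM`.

Julian Day Number of the source date = 2396015.
Converting JDN 2396015 to the Hebrew calendar gives 12 Tevet 5608 AM.

Tevet 12, 5608 AM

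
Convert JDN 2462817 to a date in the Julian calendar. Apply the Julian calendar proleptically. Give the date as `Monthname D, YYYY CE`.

October 29, 2030 CE

The Gregorian equivalent of JDN 2462817 is 11 November 2030.
In the Julian calendar that day is October 29, 2030 CE.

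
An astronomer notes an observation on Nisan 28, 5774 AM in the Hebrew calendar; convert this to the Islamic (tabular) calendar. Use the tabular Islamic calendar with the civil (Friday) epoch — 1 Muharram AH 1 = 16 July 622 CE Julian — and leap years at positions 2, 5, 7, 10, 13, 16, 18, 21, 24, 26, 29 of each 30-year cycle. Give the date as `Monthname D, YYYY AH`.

Both dates share Julian Day Number 2456776; in the tabular Islamic calendar that is 27 Jumada al-Thani 1435 AH.

Jumada al-Thani 27, 1435 AH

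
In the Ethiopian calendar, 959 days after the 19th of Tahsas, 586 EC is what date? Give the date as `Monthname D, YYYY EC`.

Counting 959 days forward from JDN 1938000 reaches JDN 1938959, which is Nehase 7, 588 EC.

Nehase 7, 588 EC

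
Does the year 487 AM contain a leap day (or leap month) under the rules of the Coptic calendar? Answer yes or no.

487 mod 4 = 3; in the Coptic calendar a year is leap when year mod 4 = 3, so it is a leap year.

yes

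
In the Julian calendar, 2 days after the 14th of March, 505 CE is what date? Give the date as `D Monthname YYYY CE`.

16 March 505 CE

The starting date is JDN 1905582; 1905582 + 2 = 1905584.
JDN 1905584 corresponds to 16 March 505 CE.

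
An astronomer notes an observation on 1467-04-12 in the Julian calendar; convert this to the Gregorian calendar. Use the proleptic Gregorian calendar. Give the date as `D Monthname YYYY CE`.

21 April 1467 CE

The Julian–Gregorian offset here is 9 days (Julian trailing).
12 April 1467 Julian + 9 days → 21 April 1467 Gregorian.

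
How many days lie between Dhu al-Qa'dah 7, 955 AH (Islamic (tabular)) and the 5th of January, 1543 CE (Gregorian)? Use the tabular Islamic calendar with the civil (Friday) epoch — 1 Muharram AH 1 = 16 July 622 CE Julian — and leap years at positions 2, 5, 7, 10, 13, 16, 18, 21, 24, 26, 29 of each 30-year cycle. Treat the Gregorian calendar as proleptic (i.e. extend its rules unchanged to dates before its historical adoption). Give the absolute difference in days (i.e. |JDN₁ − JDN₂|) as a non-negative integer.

2174

First date → JDN 2286807; second date → JDN 2284633.
The interval is |2286807 − 2284633| = 2174 days.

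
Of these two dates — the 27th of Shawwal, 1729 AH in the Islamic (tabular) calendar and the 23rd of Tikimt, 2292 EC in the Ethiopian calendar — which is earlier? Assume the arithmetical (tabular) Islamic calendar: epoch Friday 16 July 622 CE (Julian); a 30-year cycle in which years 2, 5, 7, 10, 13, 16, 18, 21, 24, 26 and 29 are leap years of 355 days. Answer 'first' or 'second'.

Converting both to JDN: 2561078 vs 2561061; the smaller is the second.

second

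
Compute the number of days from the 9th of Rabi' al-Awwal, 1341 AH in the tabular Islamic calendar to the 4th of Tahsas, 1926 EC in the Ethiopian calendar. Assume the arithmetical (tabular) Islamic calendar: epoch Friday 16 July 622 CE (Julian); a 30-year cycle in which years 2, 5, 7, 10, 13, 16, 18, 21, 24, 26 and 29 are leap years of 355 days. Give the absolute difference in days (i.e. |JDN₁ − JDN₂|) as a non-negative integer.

4062

JDN of the first date = 2423358.
JDN of the second date = 2427420.
|2427420 − 2423358| = 4062.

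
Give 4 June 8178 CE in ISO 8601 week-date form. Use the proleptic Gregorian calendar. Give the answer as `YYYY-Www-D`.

The weekday is Thursday (ISO weekday 4).
That Thursday belongs to ISO week 23 of ISO year 8178.

8178-W23-4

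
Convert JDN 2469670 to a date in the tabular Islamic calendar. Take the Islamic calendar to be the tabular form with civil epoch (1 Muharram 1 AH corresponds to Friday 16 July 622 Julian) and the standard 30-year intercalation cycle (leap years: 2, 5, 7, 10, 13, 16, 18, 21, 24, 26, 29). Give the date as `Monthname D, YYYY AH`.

Dhu al-Qa'dah 17, 1471 AH

JDN 2469670 is 16 August 2049 in the Gregorian calendar.
In the tabular Islamic calendar that day is Dhu al-Qa'dah 17, 1471 AH.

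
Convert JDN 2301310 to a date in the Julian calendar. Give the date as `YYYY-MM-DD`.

1588-08-23

The Gregorian equivalent of JDN 2301310 is 2 September 1588.
In the Julian calendar that day is 1588-08-23.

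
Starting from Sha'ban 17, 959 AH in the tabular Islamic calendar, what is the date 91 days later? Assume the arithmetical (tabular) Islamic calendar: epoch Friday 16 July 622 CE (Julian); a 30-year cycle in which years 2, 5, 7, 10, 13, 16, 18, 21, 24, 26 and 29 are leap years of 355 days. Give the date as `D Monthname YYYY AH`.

20 Dhu al-Qa'dah 959 AH

JDN of Sha'ban 17, 959 AH = 2288146.
2288146 + 91 = 2288237.
JDN 2288237 in the tabular Islamic calendar is 20 Dhu al-Qa'dah 959 AH.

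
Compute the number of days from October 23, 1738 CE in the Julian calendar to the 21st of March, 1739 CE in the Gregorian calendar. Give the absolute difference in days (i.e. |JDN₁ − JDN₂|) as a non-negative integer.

First date → JDN 2356158; second date → JDN 2356296.
The interval is |2356158 − 2356296| = 138 days.

138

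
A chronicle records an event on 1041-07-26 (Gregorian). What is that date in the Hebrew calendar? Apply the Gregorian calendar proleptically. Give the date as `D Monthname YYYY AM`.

18 Av 4801 AM

Both dates share Julian Day Number 2101484; in the Hebrew calendar that is 18 Av 4801 AM.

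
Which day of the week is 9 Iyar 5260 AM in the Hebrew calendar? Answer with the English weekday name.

This is JDN 2269031 (18 April 1500 Gregorian).
Since JDN mod 7 = 2 (0 = Monday), the day is Wednesday.

Wednesday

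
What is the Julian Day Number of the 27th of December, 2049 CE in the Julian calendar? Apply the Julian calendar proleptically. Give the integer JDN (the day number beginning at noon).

2469816

Equivalently 9 January 2050 (Gregorian).
JDN 2299161 is 15 October 1582 CE (Gregorian); the target day is +170655 days from there, so JDN = 2469816.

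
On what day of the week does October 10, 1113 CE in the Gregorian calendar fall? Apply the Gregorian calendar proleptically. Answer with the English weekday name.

Friday

JDN 2127857 mod 7 = 4, and JDN 0 was a Monday, so this is a Friday.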